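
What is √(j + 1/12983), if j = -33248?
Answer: 3*I*√622691775521/12983 ≈ 182.34*I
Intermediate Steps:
√(j + 1/12983) = √(-33248 + 1/12983) = √(-431658783/12983) = 3*I*√622691775521/12983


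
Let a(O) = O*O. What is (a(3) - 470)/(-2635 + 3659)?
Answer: -461/1024 ≈ -0.45020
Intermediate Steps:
a(O) = O**2
(a(3) - 470)/(-2635 + 3659) = (3**2 - 470)/(-2635 + 3659) = (9 - 470)/1024 = -461*1/1024 = -461/1024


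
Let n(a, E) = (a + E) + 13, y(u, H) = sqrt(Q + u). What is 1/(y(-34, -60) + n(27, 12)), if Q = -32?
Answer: 26/1385 - I*sqrt(66)/2770 ≈ 0.018773 - 0.0029329*I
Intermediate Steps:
y(u, H) = sqrt(-32 + u)
n(a, E) = 13 + E + a (n(a, E) = (E + a) + 13 = 13 + E + a)
1/(y(-34, -60) + n(27, 12)) = 1/(sqrt(-32 - 34) + (13 + 12 + 27)) = 1/(sqrt(-66) + 52) = 1/(I*sqrt(66) + 52) = 1/(52 + I*sqrt(66))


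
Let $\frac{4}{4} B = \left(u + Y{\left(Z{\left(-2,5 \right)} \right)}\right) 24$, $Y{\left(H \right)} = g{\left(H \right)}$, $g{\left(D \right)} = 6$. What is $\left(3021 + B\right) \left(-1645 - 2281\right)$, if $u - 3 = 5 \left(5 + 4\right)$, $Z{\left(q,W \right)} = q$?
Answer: $-16948542$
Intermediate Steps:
$u = 48$ ($u = 3 + 5 \left(5 + 4\right) = 3 + 5 \cdot 9 = 3 + 45 = 48$)
$Y{\left(H \right)} = 6$
$B = 1296$ ($B = \left(48 + 6\right) 24 = 54 \cdot 24 = 1296$)
$\left(3021 + B\right) \left(-1645 - 2281\right) = \left(3021 + 1296\right) \left(-1645 - 2281\right) = 4317 \left(-3926\right) = -16948542$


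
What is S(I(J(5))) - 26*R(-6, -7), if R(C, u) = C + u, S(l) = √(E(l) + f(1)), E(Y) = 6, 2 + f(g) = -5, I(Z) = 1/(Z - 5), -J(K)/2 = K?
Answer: 338 + I ≈ 338.0 + 1.0*I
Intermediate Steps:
J(K) = -2*K
I(Z) = 1/(-5 + Z)
f(g) = -7 (f(g) = -2 - 5 = -7)
S(l) = I (S(l) = √(6 - 7) = √(-1) = I)
S(I(J(5))) - 26*R(-6, -7) = I - 26*(-6 - 7) = I - 26*(-13) = I + 338 = 338 + I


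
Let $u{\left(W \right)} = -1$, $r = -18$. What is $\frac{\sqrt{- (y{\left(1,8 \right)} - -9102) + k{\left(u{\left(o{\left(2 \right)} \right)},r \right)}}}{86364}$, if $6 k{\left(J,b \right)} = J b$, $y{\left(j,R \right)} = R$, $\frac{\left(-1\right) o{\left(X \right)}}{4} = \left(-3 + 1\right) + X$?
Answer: $\frac{i \sqrt{9107}}{86364} \approx 0.001105 i$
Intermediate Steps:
$o{\left(X \right)} = 8 - 4 X$ ($o{\left(X \right)} = - 4 \left(\left(-3 + 1\right) + X\right) = - 4 \left(-2 + X\right) = 8 - 4 X$)
$k{\left(J,b \right)} = \frac{J b}{6}$
$\frac{\sqrt{- (y{\left(1,8 \right)} - -9102) + k{\left(u{\left(o{\left(2 \right)} \right)},r \right)}}}{86364} = \frac{\sqrt{- (8 - -9102) + \frac{1}{6} \left(-1\right) \left(-18\right)}}{86364} = \sqrt{- (8 + 9102) + 3} \cdot \frac{1}{86364} = \sqrt{\left(-1\right) 9110 + 3} \cdot \frac{1}{86364} = \sqrt{-9110 + 3} \cdot \frac{1}{86364} = \sqrt{-9107} \cdot \frac{1}{86364} = i \sqrt{9107} \cdot \frac{1}{86364} = \frac{i \sqrt{9107}}{86364}$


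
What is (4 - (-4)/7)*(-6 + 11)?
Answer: 160/7 ≈ 22.857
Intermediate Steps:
(4 - (-4)/7)*(-6 + 11) = (4 - (-4)/7)*5 = (4 - 1*(-4/7))*5 = (4 + 4/7)*5 = (32/7)*5 = 160/7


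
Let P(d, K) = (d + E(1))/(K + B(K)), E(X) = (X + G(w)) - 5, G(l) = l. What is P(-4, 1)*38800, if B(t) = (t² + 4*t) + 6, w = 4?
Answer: -38800/3 ≈ -12933.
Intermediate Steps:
B(t) = 6 + t² + 4*t
E(X) = -1 + X (E(X) = (X + 4) - 5 = (4 + X) - 5 = -1 + X)
P(d, K) = d/(6 + K² + 5*K) (P(d, K) = (d + (-1 + 1))/(K + (6 + K² + 4*K)) = (d + 0)/(6 + K² + 5*K) = d/(6 + K² + 5*K))
P(-4, 1)*38800 = -4/(6 + 1² + 5*1)*38800 = -4/(6 + 1 + 5)*38800 = -4/12*38800 = -4*1/12*38800 = -⅓*38800 = -38800/3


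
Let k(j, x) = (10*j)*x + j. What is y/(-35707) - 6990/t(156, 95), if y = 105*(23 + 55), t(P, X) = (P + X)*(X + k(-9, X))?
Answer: -1224983445/5418445432 ≈ -0.22608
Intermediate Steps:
k(j, x) = j + 10*j*x (k(j, x) = 10*j*x + j = j + 10*j*x)
t(P, X) = (-9 - 89*X)*(P + X) (t(P, X) = (P + X)*(X - 9*(1 + 10*X)) = (P + X)*(X + (-9 - 90*X)) = (P + X)*(-9 - 89*X) = (-9 - 89*X)*(P + X))
y = 8190 (y = 105*78 = 8190)
y/(-35707) - 6990/t(156, 95) = 8190/(-35707) - 6990/(-89*95² - 9*156 - 9*95 - 89*156*95) = 8190*(-1/35707) - 6990/(-89*9025 - 1404 - 855 - 1318980) = -1170/5101 - 6990/(-803225 - 1404 - 855 - 1318980) = -1170/5101 - 6990/(-2124464) = -1170/5101 - 6990*(-1/2124464) = -1170/5101 + 3495/1062232 = -1224983445/5418445432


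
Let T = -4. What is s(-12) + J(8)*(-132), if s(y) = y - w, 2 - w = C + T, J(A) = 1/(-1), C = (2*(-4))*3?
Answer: 90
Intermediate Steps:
C = -24 (C = -8*3 = -24)
J(A) = -1
w = 30 (w = 2 - (-24 - 4) = 2 - 1*(-28) = 2 + 28 = 30)
s(y) = -30 + y (s(y) = y - 1*30 = y - 30 = -30 + y)
s(-12) + J(8)*(-132) = (-30 - 12) - 1*(-132) = -42 + 132 = 90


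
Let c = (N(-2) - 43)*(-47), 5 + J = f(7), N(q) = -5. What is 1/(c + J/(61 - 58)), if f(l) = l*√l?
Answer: 6763/15245942 - 7*√7/15245942 ≈ 0.00044238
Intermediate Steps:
f(l) = l^(3/2)
J = -5 + 7*√7 (J = -5 + 7^(3/2) = -5 + 7*√7 ≈ 13.520)
c = 2256 (c = (-5 - 43)*(-47) = -48*(-47) = 2256)
1/(c + J/(61 - 58)) = 1/(2256 + (-5 + 7*√7)/(61 - 58)) = 1/(2256 + (-5 + 7*√7)/3) = 1/(2256 + (-5/3 + 7*√7/3)) = 1/(6763/3 + 7*√7/3)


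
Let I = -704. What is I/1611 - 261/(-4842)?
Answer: -332033/866718 ≈ -0.38309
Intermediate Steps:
I/1611 - 261/(-4842) = -704/1611 - 261/(-4842) = -704*1/1611 - 261*(-1/4842) = -704/1611 + 29/538 = -332033/866718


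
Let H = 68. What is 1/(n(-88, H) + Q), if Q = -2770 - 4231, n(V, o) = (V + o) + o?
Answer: -1/6953 ≈ -0.00014382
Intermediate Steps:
n(V, o) = V + 2*o
Q = -7001
1/(n(-88, H) + Q) = 1/((-88 + 2*68) - 7001) = 1/((-88 + 136) - 7001) = 1/(48 - 7001) = 1/(-6953) = -1/6953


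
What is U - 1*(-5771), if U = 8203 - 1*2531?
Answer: 11443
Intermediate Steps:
U = 5672 (U = 8203 - 2531 = 5672)
U - 1*(-5771) = 5672 - 1*(-5771) = 5672 + 5771 = 11443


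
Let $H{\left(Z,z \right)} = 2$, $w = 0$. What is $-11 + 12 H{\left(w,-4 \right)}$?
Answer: $13$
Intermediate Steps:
$-11 + 12 H{\left(w,-4 \right)} = -11 + 12 \cdot 2 = -11 + 24 = 13$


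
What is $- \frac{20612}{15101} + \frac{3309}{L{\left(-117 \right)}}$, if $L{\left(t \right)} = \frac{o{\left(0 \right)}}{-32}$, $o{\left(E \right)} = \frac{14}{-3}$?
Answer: $\frac{2398377748}{105707} \approx 22689.0$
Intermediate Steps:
$o{\left(E \right)} = - \frac{14}{3}$ ($o{\left(E \right)} = 14 \left(- \frac{1}{3}\right) = - \frac{14}{3}$)
$L{\left(t \right)} = \frac{7}{48}$ ($L{\left(t \right)} = - \frac{14}{3 \left(-32\right)} = \left(- \frac{14}{3}\right) \left(- \frac{1}{32}\right) = \frac{7}{48}$)
$- \frac{20612}{15101} + \frac{3309}{L{\left(-117 \right)}} = - \frac{20612}{15101} + \frac{3309}{\frac{7}{48}} = \left(-20612\right) \frac{1}{15101} + 3309 \cdot \frac{48}{7} = - \frac{20612}{15101} + \frac{158832}{7} = \frac{2398377748}{105707}$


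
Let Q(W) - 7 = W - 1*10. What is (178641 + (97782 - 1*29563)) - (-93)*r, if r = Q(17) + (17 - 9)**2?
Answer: 254114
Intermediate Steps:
Q(W) = -3 + W (Q(W) = 7 + (W - 1*10) = 7 + (W - 10) = 7 + (-10 + W) = -3 + W)
r = 78 (r = (-3 + 17) + (17 - 9)**2 = 14 + 8**2 = 14 + 64 = 78)
(178641 + (97782 - 1*29563)) - (-93)*r = (178641 + (97782 - 1*29563)) - (-93)*78 = (178641 + (97782 - 29563)) - 1*(-7254) = (178641 + 68219) + 7254 = 246860 + 7254 = 254114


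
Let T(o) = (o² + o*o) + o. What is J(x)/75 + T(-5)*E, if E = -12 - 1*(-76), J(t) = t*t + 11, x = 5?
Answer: 72012/25 ≈ 2880.5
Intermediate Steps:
J(t) = 11 + t² (J(t) = t² + 11 = 11 + t²)
T(o) = o + 2*o² (T(o) = (o² + o²) + o = 2*o² + o = o + 2*o²)
E = 64 (E = -12 + 76 = 64)
J(x)/75 + T(-5)*E = (11 + 5²)/75 - 5*(1 + 2*(-5))*64 = (11 + 25)*(1/75) - 5*(1 - 10)*64 = 36*(1/75) - 5*(-9)*64 = 12/25 + 45*64 = 12/25 + 2880 = 72012/25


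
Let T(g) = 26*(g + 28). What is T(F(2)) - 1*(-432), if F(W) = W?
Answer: 1212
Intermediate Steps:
T(g) = 728 + 26*g (T(g) = 26*(28 + g) = 728 + 26*g)
T(F(2)) - 1*(-432) = (728 + 26*2) - 1*(-432) = (728 + 52) + 432 = 780 + 432 = 1212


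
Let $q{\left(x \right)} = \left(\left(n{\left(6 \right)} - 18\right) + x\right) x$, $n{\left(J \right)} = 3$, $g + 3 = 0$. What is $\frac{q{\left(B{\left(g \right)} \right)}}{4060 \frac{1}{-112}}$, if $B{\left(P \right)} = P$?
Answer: $- \frac{216}{145} \approx -1.4897$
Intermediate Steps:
$g = -3$ ($g = -3 + 0 = -3$)
$q{\left(x \right)} = x \left(-15 + x\right)$ ($q{\left(x \right)} = \left(\left(3 - 18\right) + x\right) x = \left(-15 + x\right) x = x \left(-15 + x\right)$)
$\frac{q{\left(B{\left(g \right)} \right)}}{4060 \frac{1}{-112}} = \frac{\left(-3\right) \left(-15 - 3\right)}{4060 \frac{1}{-112}} = \frac{\left(-3\right) \left(-18\right)}{4060 \left(- \frac{1}{112}\right)} = \frac{54}{- \frac{145}{4}} = 54 \left(- \frac{4}{145}\right) = - \frac{216}{145}$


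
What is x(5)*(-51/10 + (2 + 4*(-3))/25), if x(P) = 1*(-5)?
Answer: 55/2 ≈ 27.500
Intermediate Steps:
x(P) = -5
x(5)*(-51/10 + (2 + 4*(-3))/25) = -5*(-51/10 + (2 + 4*(-3))/25) = -5*(-51*⅒ + (2 - 12)*(1/25)) = -5*(-51/10 - 10*1/25) = -5*(-51/10 - ⅖) = -5*(-11/2) = 55/2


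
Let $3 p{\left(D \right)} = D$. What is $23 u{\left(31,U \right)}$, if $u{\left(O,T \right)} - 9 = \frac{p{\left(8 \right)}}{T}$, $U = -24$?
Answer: $\frac{1840}{9} \approx 204.44$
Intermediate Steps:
$p{\left(D \right)} = \frac{D}{3}$
$u{\left(O,T \right)} = 9 + \frac{8}{3 T}$ ($u{\left(O,T \right)} = 9 + \frac{\frac{1}{3} \cdot 8}{T} = 9 + \frac{8}{3 T}$)
$23 u{\left(31,U \right)} = 23 \left(9 + \frac{8}{3 \left(-24\right)}\right) = 23 \left(9 + \frac{8}{3} \left(- \frac{1}{24}\right)\right) = 23 \left(9 - \frac{1}{9}\right) = 23 \cdot \frac{80}{9} = \frac{1840}{9}$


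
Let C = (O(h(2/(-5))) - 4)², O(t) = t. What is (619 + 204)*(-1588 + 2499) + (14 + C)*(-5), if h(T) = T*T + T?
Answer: 93699139/125 ≈ 7.4959e+5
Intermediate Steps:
h(T) = T + T² (h(T) = T² + T = T + T²)
C = 11236/625 (C = ((2/(-5))*(1 + 2/(-5)) - 4)² = ((2*(-⅕))*(1 + 2*(-⅕)) - 4)² = (-2*(1 - ⅖)/5 - 4)² = (-⅖*⅗ - 4)² = (-6/25 - 4)² = (-106/25)² = 11236/625 ≈ 17.978)
(619 + 204)*(-1588 + 2499) + (14 + C)*(-5) = (619 + 204)*(-1588 + 2499) + (14 + 11236/625)*(-5) = 823*911 + (19986/625)*(-5) = 749753 - 19986/125 = 93699139/125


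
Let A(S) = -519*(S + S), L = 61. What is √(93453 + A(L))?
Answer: 7*√615 ≈ 173.59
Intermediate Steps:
A(S) = -1038*S
√(93453 + A(L)) = √(93453 - 1038*61) = √(93453 - 63318) = √30135 = 7*√615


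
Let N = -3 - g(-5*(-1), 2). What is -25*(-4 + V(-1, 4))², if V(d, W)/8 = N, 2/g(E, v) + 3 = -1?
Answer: -14400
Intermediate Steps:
g(E, v) = -½ (g(E, v) = 2/(-3 - 1) = 2/(-4) = 2*(-¼) = -½)
N = -5/2 (N = -3 - 1*(-½) = -3 + ½ = -5/2 ≈ -2.5000)
V(d, W) = -20 (V(d, W) = 8*(-5/2) = -20)
-25*(-4 + V(-1, 4))² = -25*(-4 - 20)² = -25*(-24)² = -25*576 = -14400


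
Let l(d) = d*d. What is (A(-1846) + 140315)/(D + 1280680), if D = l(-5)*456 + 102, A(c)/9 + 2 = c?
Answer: 123683/1292182 ≈ 0.095716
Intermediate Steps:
A(c) = -18 + 9*c
l(d) = d**2
D = 11502 (D = (-5)**2*456 + 102 = 25*456 + 102 = 11400 + 102 = 11502)
(A(-1846) + 140315)/(D + 1280680) = ((-18 + 9*(-1846)) + 140315)/(11502 + 1280680) = ((-18 - 16614) + 140315)/1292182 = (-16632 + 140315)*(1/1292182) = 123683*(1/1292182) = 123683/1292182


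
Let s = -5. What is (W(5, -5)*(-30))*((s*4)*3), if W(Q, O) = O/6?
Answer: -1500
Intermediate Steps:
W(Q, O) = O/6 (W(Q, O) = O*(1/6) = O/6)
(W(5, -5)*(-30))*((s*4)*3) = (((1/6)*(-5))*(-30))*(-5*4*3) = (-5/6*(-30))*(-20*3) = 25*(-60) = -1500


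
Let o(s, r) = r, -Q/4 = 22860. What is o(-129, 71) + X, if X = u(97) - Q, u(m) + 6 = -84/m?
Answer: 8875901/97 ≈ 91504.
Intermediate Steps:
Q = -91440 (Q = -4*22860 = -91440)
u(m) = -6 - 84/m
X = 8869014/97 (X = (-6 - 84/97) - 1*(-91440) = (-6 - 84*1/97) + 91440 = (-6 - 84/97) + 91440 = -666/97 + 91440 = 8869014/97 ≈ 91433.)
o(-129, 71) + X = 71 + 8869014/97 = 8875901/97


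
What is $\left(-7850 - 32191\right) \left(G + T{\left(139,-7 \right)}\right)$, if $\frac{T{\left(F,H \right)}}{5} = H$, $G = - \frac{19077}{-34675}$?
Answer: $\frac{47830896468}{34675} \approx 1.3794 \cdot 10^{6}$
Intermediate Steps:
$G = \frac{19077}{34675}$ ($G = \left(-19077\right) \left(- \frac{1}{34675}\right) = \frac{19077}{34675} \approx 0.55017$)
$T{\left(F,H \right)} = 5 H$
$\left(-7850 - 32191\right) \left(G + T{\left(139,-7 \right)}\right) = \left(-7850 - 32191\right) \left(\frac{19077}{34675} + 5 \left(-7\right)\right) = - 40041 \left(\frac{19077}{34675} - 35\right) = \left(-40041\right) \left(- \frac{1194548}{34675}\right) = \frac{47830896468}{34675}$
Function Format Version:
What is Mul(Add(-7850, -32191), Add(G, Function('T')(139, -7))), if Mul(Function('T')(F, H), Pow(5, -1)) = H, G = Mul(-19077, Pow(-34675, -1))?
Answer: Rational(47830896468, 34675) ≈ 1.3794e+6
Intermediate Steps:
G = Rational(19077, 34675) (G = Mul(-19077, Rational(-1, 34675)) = Rational(19077, 34675) ≈ 0.55017)
Function('T')(F, H) = Mul(5, H)
Mul(Add(-7850, -32191), Add(G, Function('T')(139, -7))) = Mul(Add(-7850, -32191), Add(Rational(19077, 34675), Mul(5, -7))) = Mul(-40041, Add(Rational(19077, 34675), -35)) = Mul(-40041, Rational(-1194548, 34675)) = Rational(47830896468, 34675)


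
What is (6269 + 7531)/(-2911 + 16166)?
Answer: 2760/2651 ≈ 1.0411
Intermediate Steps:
(6269 + 7531)/(-2911 + 16166) = 13800/13255 = 13800*(1/13255) = 2760/2651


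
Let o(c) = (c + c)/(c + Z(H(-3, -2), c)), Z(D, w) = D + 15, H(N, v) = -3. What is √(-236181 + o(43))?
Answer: I*√714442795/55 ≈ 485.98*I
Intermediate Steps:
Z(D, w) = 15 + D
o(c) = 2*c/(12 + c) (o(c) = (c + c)/(c + (15 - 3)) = (2*c)/(c + 12) = (2*c)/(12 + c) = 2*c/(12 + c))
√(-236181 + o(43)) = √(-236181 + 2*43/(12 + 43)) = √(-236181 + 2*43/55) = √(-236181 + 2*43*(1/55)) = √(-236181 + 86/55) = √(-12989869/55) = I*√714442795/55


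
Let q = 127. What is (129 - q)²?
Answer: 4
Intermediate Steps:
(129 - q)² = (129 - 1*127)² = (129 - 127)² = 2² = 4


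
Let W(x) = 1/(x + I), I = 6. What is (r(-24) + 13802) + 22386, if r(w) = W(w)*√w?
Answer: 36188 - I*√6/9 ≈ 36188.0 - 0.27217*I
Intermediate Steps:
W(x) = 1/(6 + x) (W(x) = 1/(x + 6) = 1/(6 + x))
r(w) = √w/(6 + w)
(r(-24) + 13802) + 22386 = (√(-24)/(6 - 24) + 13802) + 22386 = ((2*I*√6)/(-18) + 13802) + 22386 = ((2*I*√6)*(-1/18) + 13802) + 22386 = (-I*√6/9 + 13802) + 22386 = (13802 - I*√6/9) + 22386 = 36188 - I*√6/9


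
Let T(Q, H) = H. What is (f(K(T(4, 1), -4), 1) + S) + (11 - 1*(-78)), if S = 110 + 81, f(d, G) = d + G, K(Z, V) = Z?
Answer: 282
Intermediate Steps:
f(d, G) = G + d
S = 191
(f(K(T(4, 1), -4), 1) + S) + (11 - 1*(-78)) = ((1 + 1) + 191) + (11 - 1*(-78)) = (2 + 191) + (11 + 78) = 193 + 89 = 282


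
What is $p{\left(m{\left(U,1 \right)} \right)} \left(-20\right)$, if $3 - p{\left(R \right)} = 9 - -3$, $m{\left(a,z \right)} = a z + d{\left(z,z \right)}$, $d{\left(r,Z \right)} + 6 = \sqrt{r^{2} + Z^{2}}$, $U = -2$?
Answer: $180$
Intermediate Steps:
$d{\left(r,Z \right)} = -6 + \sqrt{Z^{2} + r^{2}}$ ($d{\left(r,Z \right)} = -6 + \sqrt{r^{2} + Z^{2}} = -6 + \sqrt{Z^{2} + r^{2}}$)
$m{\left(a,z \right)} = -6 + a z + \sqrt{2} \sqrt{z^{2}}$ ($m{\left(a,z \right)} = a z + \left(-6 + \sqrt{z^{2} + z^{2}}\right) = a z + \left(-6 + \sqrt{2 z^{2}}\right) = a z + \left(-6 + \sqrt{2} \sqrt{z^{2}}\right) = -6 + a z + \sqrt{2} \sqrt{z^{2}}$)
$p{\left(R \right)} = -9$ ($p{\left(R \right)} = 3 - \left(9 - -3\right) = 3 - \left(9 + 3\right) = 3 - 12 = -9$)
$p{\left(m{\left(U,1 \right)} \right)} \left(-20\right) = \left(-9\right) \left(-20\right) = 180$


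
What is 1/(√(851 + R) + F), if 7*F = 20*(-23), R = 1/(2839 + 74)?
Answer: -2344965/123730391 - 49*√1805305533/247460782 ≈ -0.027365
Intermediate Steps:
R = 1/2913 ≈ 0.00034329
F = -460/7 (F = (20*(-23))/7 = (⅐)*(-460) = -460/7 ≈ -65.714)
1/(√(851 + R) + F) = 1/(√(851 + 1/2913) - 460/7) = 1/(√(2478964/2913) - 460/7) = 1/(2*√1805305533/2913 - 460/7) = 1/(-460/7 + 2*√1805305533/2913)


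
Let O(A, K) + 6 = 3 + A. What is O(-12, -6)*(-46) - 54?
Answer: 636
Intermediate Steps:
O(A, K) = -3 + A (O(A, K) = -6 + (3 + A) = -3 + A)
O(-12, -6)*(-46) - 54 = (-3 - 12)*(-46) - 54 = -15*(-46) - 54 = 690 - 54 = 636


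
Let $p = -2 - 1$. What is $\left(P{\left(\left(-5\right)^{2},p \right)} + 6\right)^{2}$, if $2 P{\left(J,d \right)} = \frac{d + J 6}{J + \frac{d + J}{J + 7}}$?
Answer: $\frac{1473796}{18769} \approx 78.523$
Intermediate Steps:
$p = -3$ ($p = -2 - 1 = -3$)
$P{\left(J,d \right)} = \frac{d + 6 J}{2 \left(J + \frac{J + d}{7 + J}\right)}$ ($P{\left(J,d \right)} = \frac{\left(d + J 6\right) \frac{1}{J + \frac{d + J}{J + 7}}}{2} = \frac{\left(d + 6 J\right) \frac{1}{J + \frac{J + d}{7 + J}}}{2} = \frac{\frac{1}{J + \frac{J + d}{7 + J}} \left(d + 6 J\right)}{2} = \frac{d + 6 J}{2 \left(J + \frac{J + d}{7 + J}\right)}$)
$\left(P{\left(\left(-5\right)^{2},p \right)} + 6\right)^{2} = \left(\frac{6 \left(\left(-5\right)^{2}\right)^{2} + 7 \left(-3\right) + 42 \left(-5\right)^{2} + \left(-5\right)^{2} \left(-3\right)}{2 \left(-3 + \left(\left(-5\right)^{2}\right)^{2} + 8 \left(-5\right)^{2}\right)} + 6\right)^{2} = \left(\frac{6 \cdot 25^{2} - 21 + 42 \cdot 25 + 25 \left(-3\right)}{2 \left(-3 + 25^{2} + 8 \cdot 25\right)} + 6\right)^{2} = \left(\frac{6 \cdot 625 - 21 + 1050 - 75}{2 \left(-3 + 625 + 200\right)} + 6\right)^{2} = \left(\frac{3750 - 21 + 1050 - 75}{2 \cdot 822} + 6\right)^{2} = \left(\frac{1}{2} \cdot \frac{1}{822} \cdot 4704 + 6\right)^{2} = \left(\frac{392}{137} + 6\right)^{2} = \left(\frac{1214}{137}\right)^{2} = \frac{1473796}{18769}$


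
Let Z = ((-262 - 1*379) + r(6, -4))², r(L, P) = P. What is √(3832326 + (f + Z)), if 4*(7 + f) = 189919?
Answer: 3*√1909255/2 ≈ 2072.6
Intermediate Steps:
f = 189891/4 (f = -7 + (¼)*189919 = -7 + 189919/4 = 189891/4 ≈ 47473.)
Z = 416025 (Z = ((-262 - 1*379) - 4)² = ((-262 - 379) - 4)² = (-641 - 4)² = (-645)² = 416025)
√(3832326 + (f + Z)) = √(3832326 + (189891/4 + 416025)) = √(3832326 + 1853991/4) = √(17183295/4) = 3*√1909255/2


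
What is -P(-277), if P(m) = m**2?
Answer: -76729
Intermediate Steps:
-P(-277) = -1*(-277)**2 = -1*76729 = -76729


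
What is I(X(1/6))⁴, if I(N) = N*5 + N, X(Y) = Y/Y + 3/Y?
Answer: 168896016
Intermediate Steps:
X(Y) = 1 + 3/Y
I(N) = 6*N (I(N) = 5*N + N = 6*N)
I(X(1/6))⁴ = (6*((3 + 1/6)/(1/6)))⁴ = (6*((3 + ⅙)/(⅙)))⁴ = (6*(6*(19/6)))⁴ = (6*19)⁴ = 114⁴ = 168896016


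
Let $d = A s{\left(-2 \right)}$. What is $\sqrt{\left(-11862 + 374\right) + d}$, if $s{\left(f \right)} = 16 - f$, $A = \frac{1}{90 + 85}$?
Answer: $\frac{i \sqrt{14072674}}{35} \approx 107.18 i$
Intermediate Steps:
$A = \frac{1}{175} \approx 0.0057143$
$d = \frac{18}{175}$ ($d = \frac{16 - -2}{175} = \frac{16 + 2}{175} = \frac{1}{175} \cdot 18 = \frac{18}{175} \approx 0.10286$)
$\sqrt{\left(-11862 + 374\right) + d} = \sqrt{\left(-11862 + 374\right) + \frac{18}{175}} = \sqrt{-11488 + \frac{18}{175}} = \sqrt{- \frac{2010382}{175}} = \frac{i \sqrt{14072674}}{35}$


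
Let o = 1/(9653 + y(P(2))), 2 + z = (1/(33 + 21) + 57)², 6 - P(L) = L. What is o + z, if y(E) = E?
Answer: 10166041181/3128868 ≈ 3249.1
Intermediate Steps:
P(L) = 6 - L
z = 9474409/2916 (z = -2 + (1/(33 + 21) + 57)² = -2 + (1/54 + 57)² = -2 + (3079/54)² = -2 + 9480241/2916 = 9474409/2916 ≈ 3249.1)
o = 1/9657 (o = 1/(9653 + (6 - 1*2)) = 1/(9653 + (6 - 2)) = 1/(9653 + 4) = 1/9657 ≈ 0.00010355)
o + z = 1/9657 + 9474409/2916 = 10166041181/3128868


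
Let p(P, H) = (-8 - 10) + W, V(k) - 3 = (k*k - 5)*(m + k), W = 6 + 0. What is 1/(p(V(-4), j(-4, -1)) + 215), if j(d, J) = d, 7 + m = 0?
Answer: 1/203 ≈ 0.0049261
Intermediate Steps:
m = -7 (m = -7 + 0 = -7)
W = 6
V(k) = 3 + (-7 + k)*(-5 + k**2) (V(k) = 3 + (k*k - 5)*(-7 + k) = 3 + (k**2 - 5)*(-7 + k) = 3 + (-5 + k**2)*(-7 + k) = 3 + (-7 + k)*(-5 + k**2))
p(P, H) = -12 (p(P, H) = (-8 - 10) + 6 = -18 + 6 = -12)
1/(p(V(-4), j(-4, -1)) + 215) = 1/(-12 + 215) = 1/203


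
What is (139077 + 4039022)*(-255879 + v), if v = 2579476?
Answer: 9708218302103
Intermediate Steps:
(139077 + 4039022)*(-255879 + v) = (139077 + 4039022)*(-255879 + 2579476) = 4178099*2323597 = 9708218302103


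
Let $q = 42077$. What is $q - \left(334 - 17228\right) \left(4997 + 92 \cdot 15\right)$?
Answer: $107775115$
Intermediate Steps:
$q - \left(334 - 17228\right) \left(4997 + 92 \cdot 15\right) = 42077 - \left(334 - 17228\right) \left(4997 + 92 \cdot 15\right) = 42077 - - 16894 \left(4997 + 1380\right) = 42077 - \left(-16894\right) 6377 = 42077 - -107733038 = 42077 + 107733038 = 107775115$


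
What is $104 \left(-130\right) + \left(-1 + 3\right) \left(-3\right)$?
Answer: $-13526$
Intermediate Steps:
$104 \left(-130\right) + \left(-1 + 3\right) \left(-3\right) = -13520 + 2 \left(-3\right) = -13520 - 6 = -13526$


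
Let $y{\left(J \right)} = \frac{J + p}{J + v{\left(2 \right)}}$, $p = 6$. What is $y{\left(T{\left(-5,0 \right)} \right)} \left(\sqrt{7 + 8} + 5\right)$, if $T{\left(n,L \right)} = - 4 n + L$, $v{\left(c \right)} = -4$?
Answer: $\frac{65}{8} + \frac{13 \sqrt{15}}{8} \approx 14.419$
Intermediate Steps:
$T{\left(n,L \right)} = L - 4 n$
$y{\left(J \right)} = \frac{6 + J}{-4 + J}$ ($y{\left(J \right)} = \frac{J + 6}{J - 4} = \frac{6 + J}{-4 + J}$)
$y{\left(T{\left(-5,0 \right)} \right)} \left(\sqrt{7 + 8} + 5\right) = \frac{6 + \left(0 - -20\right)}{-4 + \left(0 - -20\right)} \left(\sqrt{7 + 8} + 5\right) = \frac{6 + \left(0 + 20\right)}{-4 + \left(0 + 20\right)} \left(\sqrt{15} + 5\right) = \frac{6 + 20}{-4 + 20} \left(5 + \sqrt{15}\right) = \frac{1}{16} \cdot 26 \left(5 + \sqrt{15}\right) = \frac{13 \left(5 + \sqrt{15}\right)}{8} = \frac{65}{8} + \frac{13 \sqrt{15}}{8}$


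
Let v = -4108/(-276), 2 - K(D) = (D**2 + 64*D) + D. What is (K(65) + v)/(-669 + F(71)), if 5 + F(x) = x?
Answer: 581885/41607 ≈ 13.985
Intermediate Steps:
F(x) = -5 + x
K(D) = 2 - D**2 - 65*D (K(D) = 2 - ((D**2 + 64*D) + D) = 2 - (D**2 + 65*D) = 2 + (-D**2 - 65*D) = 2 - D**2 - 65*D)
v = 1027/69 (v = -4108*(-1/276) = 1027/69 ≈ 14.884)
(K(65) + v)/(-669 + F(71)) = ((2 - 1*65**2 - 65*65) + 1027/69)/(-669 + (-5 + 71)) = ((2 - 1*4225 - 4225) + 1027/69)/(-669 + 66) = ((2 - 4225 - 4225) + 1027/69)/(-603) = (-8448 + 1027/69)*(-1/603) = -581885/69*(-1/603) = 581885/41607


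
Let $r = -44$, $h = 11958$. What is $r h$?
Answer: $-526152$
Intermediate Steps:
$r h = \left(-44\right) 11958 = -526152$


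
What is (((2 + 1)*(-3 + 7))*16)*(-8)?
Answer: -1536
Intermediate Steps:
(((2 + 1)*(-3 + 7))*16)*(-8) = ((3*4)*16)*(-8) = (12*16)*(-8) = 192*(-8) = -1536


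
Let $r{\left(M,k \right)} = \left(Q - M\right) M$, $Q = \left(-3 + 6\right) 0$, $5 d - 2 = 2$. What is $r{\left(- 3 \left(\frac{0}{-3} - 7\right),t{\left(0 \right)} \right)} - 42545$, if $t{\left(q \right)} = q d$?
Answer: $-42986$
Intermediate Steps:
$d = \frac{4}{5}$ ($d = \frac{2}{5} + \frac{1}{5} \cdot 2 = \frac{2}{5} + \frac{2}{5} = \frac{4}{5} \approx 0.8$)
$Q = 0$ ($Q = 3 \cdot 0 = 0$)
$t{\left(q \right)} = \frac{4 q}{5}$ ($t{\left(q \right)} = q \frac{4}{5} = \frac{4 q}{5}$)
$r{\left(M,k \right)} = - M^{2}$ ($r{\left(M,k \right)} = \left(0 - M\right) M = - M M = - M^{2}$)
$r{\left(- 3 \left(\frac{0}{-3} - 7\right),t{\left(0 \right)} \right)} - 42545 = - \left(- 3 \left(\frac{0}{-3} - 7\right)\right)^{2} - 42545 = - \left(- 3 \left(0 \left(- \frac{1}{3}\right) - 7\right)\right)^{2} - 42545 = - \left(- 3 \left(0 - 7\right)\right)^{2} - 42545 = - \left(\left(-3\right) \left(-7\right)\right)^{2} - 42545 = - 21^{2} - 42545 = \left(-1\right) 441 - 42545 = -441 - 42545 = -42986$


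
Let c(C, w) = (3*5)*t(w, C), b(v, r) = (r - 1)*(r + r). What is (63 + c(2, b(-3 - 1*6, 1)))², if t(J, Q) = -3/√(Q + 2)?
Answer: 6561/4 ≈ 1640.3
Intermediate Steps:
t(J, Q) = -3/√(2 + Q)
b(v, r) = 2*r*(-1 + r) (b(v, r) = (-1 + r)*(2*r) = 2*r*(-1 + r))
c(C, w) = -45/√(2 + C) (c(C, w) = (3*5)*(-3/√(2 + C)) = 15*(-3/√(2 + C)) = -45/√(2 + C))
(63 + c(2, b(-3 - 1*6, 1)))² = (63 - 45/√(2 + 2))² = (63 - 45/√4)² = (63 - 45*½)² = (63 - 45/2)² = (81/2)² = 6561/4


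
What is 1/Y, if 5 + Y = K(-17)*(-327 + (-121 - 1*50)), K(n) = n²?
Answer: -1/143927 ≈ -6.9480e-6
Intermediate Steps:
Y = -143927 (Y = -5 + (-17)²*(-327 + (-121 - 1*50)) = -5 + 289*(-327 + (-121 - 50)) = -5 + 289*(-327 - 171) = -5 + 289*(-498) = -5 - 143922 = -143927)
1/Y = 1/(-143927) = -1/143927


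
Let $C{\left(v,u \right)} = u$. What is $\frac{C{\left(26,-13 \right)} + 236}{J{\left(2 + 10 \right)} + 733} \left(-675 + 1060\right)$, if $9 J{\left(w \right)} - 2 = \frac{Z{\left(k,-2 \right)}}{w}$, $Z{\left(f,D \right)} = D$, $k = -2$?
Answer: $\frac{4636170}{39593} \approx 117.1$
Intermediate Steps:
$J{\left(w \right)} = \frac{2}{9} - \frac{2}{9 w}$ ($J{\left(w \right)} = \frac{2}{9} + \frac{\left(-2\right) \frac{1}{w}}{9} = \frac{2}{9} - \frac{2}{9 w}$)
$\frac{C{\left(26,-13 \right)} + 236}{J{\left(2 + 10 \right)} + 733} \left(-675 + 1060\right) = \frac{-13 + 236}{\frac{2 \left(-1 + \left(2 + 10\right)\right)}{9 \left(2 + 10\right)} + 733} \left(-675 + 1060\right) = \frac{223}{\frac{2 \left(-1 + 12\right)}{9 \cdot 12} + 733} \cdot 385 = \frac{223}{\frac{2}{9} \cdot \frac{1}{12} \cdot 11 + 733} \cdot 385 = \frac{223}{\frac{11}{54} + 733} \cdot 385 = \frac{223}{\frac{39593}{54}} \cdot 385 = 223 \cdot \frac{54}{39593} \cdot 385 = \frac{12042}{39593} \cdot 385 = \frac{4636170}{39593}$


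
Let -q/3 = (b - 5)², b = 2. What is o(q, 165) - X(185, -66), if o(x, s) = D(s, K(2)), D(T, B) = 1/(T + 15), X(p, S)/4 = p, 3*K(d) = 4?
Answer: -133199/180 ≈ -739.99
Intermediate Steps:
q = -27 (q = -3*(2 - 5)² = -3*(-3)² = -3*9 = -27)
K(d) = 4/3 (K(d) = (⅓)*4 = 4/3)
X(p, S) = 4*p
D(T, B) = 1/(15 + T)
o(x, s) = 1/(15 + s)
o(q, 165) - X(185, -66) = 1/(15 + 165) - 4*185 = 1/180 - 1*740 = 1/180 - 740 = -133199/180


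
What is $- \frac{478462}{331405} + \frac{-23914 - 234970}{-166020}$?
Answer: $\frac{318059539}{2750992905} \approx 0.11562$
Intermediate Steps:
$- \frac{478462}{331405} + \frac{-23914 - 234970}{-166020} = \left(-478462\right) \frac{1}{331405} + \left(-23914 - 234970\right) \left(- \frac{1}{166020}\right) = - \frac{478462}{331405} - - \frac{64721}{41505} = - \frac{478462}{331405} + \frac{64721}{41505} = \frac{318059539}{2750992905}$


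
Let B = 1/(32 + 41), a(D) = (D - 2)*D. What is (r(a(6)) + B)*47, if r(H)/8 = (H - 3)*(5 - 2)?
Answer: 1729271/73 ≈ 23689.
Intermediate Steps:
a(D) = D*(-2 + D) (a(D) = (-2 + D)*D = D*(-2 + D))
r(H) = -72 + 24*H (r(H) = 8*((H - 3)*(5 - 2)) = 8*((-3 + H)*3) = 8*(-9 + 3*H) = -72 + 24*H)
B = 1/73 ≈ 0.013699
(r(a(6)) + B)*47 = ((-72 + 24*(6*(-2 + 6))) + 1/73)*47 = ((-72 + 24*(6*4)) + 1/73)*47 = ((-72 + 24*24) + 1/73)*47 = ((-72 + 576) + 1/73)*47 = (504 + 1/73)*47 = (36793/73)*47 = 1729271/73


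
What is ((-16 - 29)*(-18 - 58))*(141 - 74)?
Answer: 229140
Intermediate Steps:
((-16 - 29)*(-18 - 58))*(141 - 74) = -45*(-76)*67 = 3420*67 = 229140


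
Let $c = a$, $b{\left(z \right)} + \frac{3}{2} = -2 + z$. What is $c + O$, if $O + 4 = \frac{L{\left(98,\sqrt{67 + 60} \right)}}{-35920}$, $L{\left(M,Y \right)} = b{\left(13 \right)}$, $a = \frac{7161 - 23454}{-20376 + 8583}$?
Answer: $- \frac{739523809}{282403040} \approx -2.6187$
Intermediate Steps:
$b{\left(z \right)} = - \frac{7}{2} + z$ ($b{\left(z \right)} = - \frac{3}{2} + \left(-2 + z\right) = - \frac{7}{2} + z$)
$a = \frac{5431}{3931}$ ($a = - \frac{16293}{-11793} = \left(-16293\right) \left(- \frac{1}{11793}\right) = \frac{5431}{3931} \approx 1.3816$)
$c = \frac{5431}{3931} \approx 1.3816$
$L{\left(M,Y \right)} = \frac{19}{2}$ ($L{\left(M,Y \right)} = - \frac{7}{2} + 13 = \frac{19}{2}$)
$O = - \frac{287379}{71840}$ ($O = -4 + \frac{19}{2 \left(-35920\right)} = -4 + \frac{19}{2} \left(- \frac{1}{35920}\right) = -4 - \frac{19}{71840} = - \frac{287379}{71840} \approx -4.0003$)
$c + O = \frac{5431}{3931} - \frac{287379}{71840} = - \frac{739523809}{282403040}$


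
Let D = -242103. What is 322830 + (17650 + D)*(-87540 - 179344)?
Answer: 59903237282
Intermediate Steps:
322830 + (17650 + D)*(-87540 - 179344) = 322830 + (17650 - 242103)*(-87540 - 179344) = 322830 - 224453*(-266884) = 322830 + 59902914452 = 59903237282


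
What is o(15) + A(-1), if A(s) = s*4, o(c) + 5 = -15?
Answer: -24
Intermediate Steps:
o(c) = -20 (o(c) = -5 - 15 = -20)
A(s) = 4*s
o(15) + A(-1) = -20 + 4*(-1) = -20 - 4 = -24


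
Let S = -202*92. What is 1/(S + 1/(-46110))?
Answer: -46110/856908241 ≈ -5.3810e-5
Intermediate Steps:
S = -18584
1/(S + 1/(-46110)) = 1/(-18584 + 1/(-46110)) = 1/(-18584 - 1/46110) = 1/(-856908241/46110) = -46110/856908241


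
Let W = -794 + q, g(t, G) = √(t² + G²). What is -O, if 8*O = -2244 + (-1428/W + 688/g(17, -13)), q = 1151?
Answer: 281 - 43*√458/229 ≈ 276.98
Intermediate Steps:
g(t, G) = √(G² + t²)
W = 357 (W = -794 + 1151 = 357)
O = -281 + 43*√458/229 (O = (-2244 + (-1428/357 + 688/(√((-13)² + 17²))))/8 = (-2244 + (-1428*1/357 + 688/(√(169 + 289))))/8 = (-2244 + (-4 + 688/(√458)))/8 = (-2244 + (-4 + 688*(√458/458)))/8 = (-2244 + (-4 + 344*√458/229))/8 = (-2248 + 344*√458/229)/8 = -281 + 43*√458/229 ≈ -276.98)
-O = -(-281 + 43*√458/229) = 281 - 43*√458/229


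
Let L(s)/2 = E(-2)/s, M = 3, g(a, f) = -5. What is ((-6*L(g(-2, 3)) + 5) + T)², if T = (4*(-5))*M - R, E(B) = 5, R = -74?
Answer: 961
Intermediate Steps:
L(s) = 10/s (L(s) = 2*(5/s) = 10/s)
T = 14 (T = (4*(-5))*3 - 1*(-74) = -20*3 + 74 = -60 + 74 = 14)
((-6*L(g(-2, 3)) + 5) + T)² = ((-60/(-5) + 5) + 14)² = ((-60*(-1)/5 + 5) + 14)² = ((-6*(-2) + 5) + 14)² = ((12 + 5) + 14)² = (17 + 14)² = 31² = 961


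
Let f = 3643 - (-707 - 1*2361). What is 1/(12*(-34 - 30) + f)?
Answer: 1/5943 ≈ 0.00016827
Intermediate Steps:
f = 6711 (f = 3643 - (-707 - 2361) = 3643 - 1*(-3068) = 3643 + 3068 = 6711)
1/(12*(-34 - 30) + f) = 1/(12*(-34 - 30) + 6711) = 1/(12*(-64) + 6711) = 1/(-768 + 6711) = 1/5943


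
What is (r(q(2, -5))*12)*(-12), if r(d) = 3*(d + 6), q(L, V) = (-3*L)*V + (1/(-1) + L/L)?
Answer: -15552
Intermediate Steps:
q(L, V) = -3*L*V (q(L, V) = -3*L*V + (1*(-1) + 1) = -3*L*V + (-1 + 1) = -3*L*V + 0 = -3*L*V)
r(d) = 18 + 3*d (r(d) = 3*(6 + d) = 18 + 3*d)
(r(q(2, -5))*12)*(-12) = ((18 + 3*(-3*2*(-5)))*12)*(-12) = ((18 + 3*30)*12)*(-12) = ((18 + 90)*12)*(-12) = (108*12)*(-12) = 1296*(-12) = -15552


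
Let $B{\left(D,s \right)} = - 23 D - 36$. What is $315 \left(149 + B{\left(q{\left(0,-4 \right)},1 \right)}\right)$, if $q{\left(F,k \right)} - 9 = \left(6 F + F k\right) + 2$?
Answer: $-44100$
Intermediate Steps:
$q{\left(F,k \right)} = 11 + 6 F + F k$ ($q{\left(F,k \right)} = 9 + \left(\left(6 F + F k\right) + 2\right) = 9 + \left(2 + 6 F + F k\right) = 11 + 6 F + F k$)
$B{\left(D,s \right)} = -36 - 23 D$
$315 \left(149 + B{\left(q{\left(0,-4 \right)},1 \right)}\right) = 315 \left(149 - \left(36 + 23 \left(11 + 6 \cdot 0 + 0 \left(-4\right)\right)\right)\right) = 315 \left(149 - \left(36 + 23 \left(11 + 0 + 0\right)\right)\right) = 315 \left(149 - 289\right) = 315 \left(-140\right) = -44100$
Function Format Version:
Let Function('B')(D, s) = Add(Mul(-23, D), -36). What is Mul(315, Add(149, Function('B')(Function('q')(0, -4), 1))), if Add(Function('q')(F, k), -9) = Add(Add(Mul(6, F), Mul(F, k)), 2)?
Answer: -44100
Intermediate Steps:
Function('q')(F, k) = Add(11, Mul(6, F), Mul(F, k)) (Function('q')(F, k) = Add(9, Add(Add(Mul(6, F), Mul(F, k)), 2)) = Add(9, Add(2, Mul(6, F), Mul(F, k))) = Add(11, Mul(6, F), Mul(F, k)))
Function('B')(D, s) = Add(-36, Mul(-23, D))
Mul(315, Add(149, Function('B')(Function('q')(0, -4), 1))) = Mul(315, Add(149, Add(-36, Mul(-23, Add(11, Mul(6, 0), Mul(0, -4)))))) = Mul(315, Add(149, Add(-36, Mul(-23, Add(11, 0, 0))))) = Mul(315, Add(149, Add(-36, Mul(-23, 11)))) = Mul(315, Add(149, Add(-36, -253))) = Mul(315, Add(149, -289)) = Mul(315, -140) = -44100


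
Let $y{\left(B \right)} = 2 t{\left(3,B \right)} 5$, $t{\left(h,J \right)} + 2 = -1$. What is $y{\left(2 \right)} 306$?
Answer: $-9180$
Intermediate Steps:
$t{\left(h,J \right)} = -3$ ($t{\left(h,J \right)} = -2 - 1 = -3$)
$y{\left(B \right)} = -30$ ($y{\left(B \right)} = 2 \left(-3\right) 5 = \left(-6\right) 5 = -30$)
$y{\left(2 \right)} 306 = \left(-30\right) 306 = -9180$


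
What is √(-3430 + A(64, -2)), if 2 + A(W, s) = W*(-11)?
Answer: 2*I*√1034 ≈ 64.312*I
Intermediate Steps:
A(W, s) = -2 - 11*W (A(W, s) = -2 + W*(-11) = -2 - 11*W)
√(-3430 + A(64, -2)) = √(-3430 + (-2 - 11*64)) = √(-3430 + (-2 - 704)) = √(-3430 - 706) = √(-4136) = 2*I*√1034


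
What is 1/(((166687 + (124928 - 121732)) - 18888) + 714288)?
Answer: 1/865283 ≈ 1.1557e-6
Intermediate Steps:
1/(((166687 + (124928 - 121732)) - 18888) + 714288) = 1/(((166687 + 3196) - 18888) + 714288) = 1/((169883 - 18888) + 714288) = 1/(150995 + 714288) = 1/865283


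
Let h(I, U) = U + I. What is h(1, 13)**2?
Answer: 196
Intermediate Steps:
h(I, U) = I + U
h(1, 13)**2 = (1 + 13)**2 = 14**2 = 196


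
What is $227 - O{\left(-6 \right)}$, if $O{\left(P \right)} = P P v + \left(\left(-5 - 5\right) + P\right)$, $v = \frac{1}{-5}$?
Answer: $\frac{1251}{5} \approx 250.2$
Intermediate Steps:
$v = - \frac{1}{5} \approx -0.2$
$O{\left(P \right)} = -10 + P - \frac{P^{2}}{5}$ ($O{\left(P \right)} = P P \left(- \frac{1}{5}\right) + \left(\left(-5 - 5\right) + P\right) = P \left(- \frac{P}{5}\right) + \left(-10 + P\right) = - \frac{P^{2}}{5} + \left(-10 + P\right) = -10 + P - \frac{P^{2}}{5}$)
$227 - O{\left(-6 \right)} = 227 - \left(-10 - 6 - \frac{\left(-6\right)^{2}}{5}\right) = 227 - \left(-10 - 6 - \frac{36}{5}\right) = 227 - - \frac{116}{5} = 227 + \frac{116}{5} = \frac{1251}{5}$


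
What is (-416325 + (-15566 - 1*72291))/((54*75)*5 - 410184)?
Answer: 252091/194967 ≈ 1.2930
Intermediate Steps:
(-416325 + (-15566 - 1*72291))/((54*75)*5 - 410184) = (-416325 + (-15566 - 72291))/(4050*5 - 410184) = (-416325 - 87857)/(20250 - 410184) = -504182/(-389934) = -504182*(-1/389934) = 252091/194967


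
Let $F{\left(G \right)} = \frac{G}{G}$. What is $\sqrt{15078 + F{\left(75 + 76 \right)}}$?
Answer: $\sqrt{15079} \approx 122.8$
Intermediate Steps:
$F{\left(G \right)} = 1$
$\sqrt{15078 + F{\left(75 + 76 \right)}} = \sqrt{15078 + 1} = \sqrt{15079}$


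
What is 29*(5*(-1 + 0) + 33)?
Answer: 812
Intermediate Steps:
29*(5*(-1 + 0) + 33) = 29*(5*(-1) + 33) = 29*(-5 + 33) = 29*28 = 812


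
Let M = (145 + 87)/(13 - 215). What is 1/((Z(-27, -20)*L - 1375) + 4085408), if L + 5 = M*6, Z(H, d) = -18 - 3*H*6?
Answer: 101/411925265 ≈ 2.4519e-7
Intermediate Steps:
M = -116/101 (M = 232/(-202) = 232*(-1/202) = -116/101 ≈ -1.1485)
Z(H, d) = -18 - 18*H
L = -1201/101 (L = -5 - 116/101*6 = -5 - 696/101 = -1201/101 ≈ -11.891)
1/((Z(-27, -20)*L - 1375) + 4085408) = 1/(((-18 - 18*(-27))*(-1201/101) - 1375) + 4085408) = 1/(((-18 + 486)*(-1201/101) - 1375) + 4085408) = 1/((468*(-1201/101) - 1375) + 4085408) = 1/((-562068/101 - 1375) + 4085408) = 1/(-700943/101 + 4085408) = 1/(411925265/101) = 101/411925265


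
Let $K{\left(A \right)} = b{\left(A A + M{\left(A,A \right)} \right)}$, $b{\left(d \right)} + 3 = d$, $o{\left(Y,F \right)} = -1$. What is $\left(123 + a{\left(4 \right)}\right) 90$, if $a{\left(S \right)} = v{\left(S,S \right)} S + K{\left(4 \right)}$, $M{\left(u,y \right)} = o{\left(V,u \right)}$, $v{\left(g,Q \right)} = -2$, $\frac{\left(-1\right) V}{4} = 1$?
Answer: $11430$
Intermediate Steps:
$V = -4$ ($V = \left(-4\right) 1 = -4$)
$M{\left(u,y \right)} = -1$
$b{\left(d \right)} = -3 + d$
$K{\left(A \right)} = -4 + A^{2}$ ($K{\left(A \right)} = -3 + \left(A A - 1\right) = -3 + \left(A^{2} - 1\right) = -3 + \left(-1 + A^{2}\right) = -4 + A^{2}$)
$a{\left(S \right)} = 12 - 2 S$ ($a{\left(S \right)} = - 2 S - \left(4 - 4^{2}\right) = - 2 S + \left(-4 + 16\right) = - 2 S + 12 = 12 - 2 S$)
$\left(123 + a{\left(4 \right)}\right) 90 = \left(123 + \left(12 - 8\right)\right) 90 = \left(123 + 4\right) 90 = 127 \cdot 90 = 11430$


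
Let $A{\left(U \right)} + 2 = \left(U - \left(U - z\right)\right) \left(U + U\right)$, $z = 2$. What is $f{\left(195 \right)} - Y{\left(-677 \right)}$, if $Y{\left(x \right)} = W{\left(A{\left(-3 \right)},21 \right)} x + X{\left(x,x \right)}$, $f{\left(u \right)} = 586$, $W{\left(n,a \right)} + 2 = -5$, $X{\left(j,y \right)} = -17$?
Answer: $-4136$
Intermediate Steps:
$A{\left(U \right)} = -2 + 4 U$ ($A{\left(U \right)} = -2 + \left(U - \left(-2 + U\right)\right) \left(U + U\right) = -2 + 2 \cdot 2 U = -2 + 4 U$)
$W{\left(n,a \right)} = -7$ ($W{\left(n,a \right)} = -2 - 5 = -7$)
$Y{\left(x \right)} = -17 - 7 x$ ($Y{\left(x \right)} = - 7 x - 17 = -17 - 7 x$)
$f{\left(195 \right)} - Y{\left(-677 \right)} = 586 - \left(-17 - -4739\right) = 586 - \left(-17 + 4739\right) = 586 - 4722 = -4136$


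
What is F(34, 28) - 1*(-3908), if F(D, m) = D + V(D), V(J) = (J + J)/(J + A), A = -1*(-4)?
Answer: 74932/19 ≈ 3943.8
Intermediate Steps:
A = 4
V(J) = 2*J/(4 + J) (V(J) = (J + J)/(J + 4) = (2*J)/(4 + J) = 2*J/(4 + J))
F(D, m) = D + 2*D/(4 + D)
F(34, 28) - 1*(-3908) = 34*(6 + 34)/(4 + 34) - 1*(-3908) = 34*40/38 + 3908 = 34*(1/38)*40 + 3908 = 680/19 + 3908 = 74932/19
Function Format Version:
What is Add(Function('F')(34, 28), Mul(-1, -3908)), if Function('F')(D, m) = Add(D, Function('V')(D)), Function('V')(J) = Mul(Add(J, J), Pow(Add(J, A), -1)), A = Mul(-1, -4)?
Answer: Rational(74932, 19) ≈ 3943.8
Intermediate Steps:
A = 4
Function('V')(J) = Mul(2, J, Pow(Add(4, J), -1)) (Function('V')(J) = Mul(Add(J, J), Pow(Add(J, 4), -1)) = Mul(Mul(2, J), Pow(Add(4, J), -1)) = Mul(2, J, Pow(Add(4, J), -1)))
Function('F')(D, m) = Add(D, Mul(2, D, Pow(Add(4, D), -1)))
Add(Function('F')(34, 28), Mul(-1, -3908)) = Add(Mul(34, Pow(Add(4, 34), -1), Add(6, 34)), Mul(-1, -3908)) = Add(Mul(34, Pow(38, -1), 40), 3908) = Add(Mul(34, Rational(1, 38), 40), 3908) = Add(Rational(680, 19), 3908) = Rational(74932, 19)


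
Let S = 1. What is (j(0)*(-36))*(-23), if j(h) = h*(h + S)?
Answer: 0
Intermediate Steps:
j(h) = h*(1 + h) (j(h) = h*(h + 1) = h*(1 + h))
(j(0)*(-36))*(-23) = ((0*(1 + 0))*(-36))*(-23) = ((0*1)*(-36))*(-23) = (0*(-36))*(-23) = 0*(-23) = 0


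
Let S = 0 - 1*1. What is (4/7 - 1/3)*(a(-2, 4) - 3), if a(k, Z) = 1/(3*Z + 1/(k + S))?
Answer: -34/49 ≈ -0.69388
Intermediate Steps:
S = -1 (S = 0 - 1 = -1)
a(k, Z) = 1/(1/(-1 + k) + 3*Z) (a(k, Z) = 1/(3*Z + 1/(k - 1)) = 1/(3*Z + 1/(-1 + k)) = 1/(1/(-1 + k) + 3*Z))
(4/7 - 1/3)*(a(-2, 4) - 3) = (4/7 - 1/3)*((-1 - 2)/(1 - 3*4 + 3*4*(-2)) - 3) = (4*(1/7) - 1*1/3)*(-3/(1 - 12 - 24) - 3) = (4/7 - 1/3)*(-3/(-35) - 3) = 5*(-1/35*(-3) - 3)/21 = 5*(3/35 - 3)/21 = (5/21)*(-102/35) = -34/49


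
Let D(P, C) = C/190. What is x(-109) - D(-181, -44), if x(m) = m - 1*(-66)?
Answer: -4063/95 ≈ -42.768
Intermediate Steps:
x(m) = 66 + m (x(m) = m + 66 = 66 + m)
D(P, C) = C/190 (D(P, C) = C*(1/190) = C/190)
x(-109) - D(-181, -44) = (66 - 109) - (-44)/190 = -43 - 1*(-22/95) = -43 + 22/95 = -4063/95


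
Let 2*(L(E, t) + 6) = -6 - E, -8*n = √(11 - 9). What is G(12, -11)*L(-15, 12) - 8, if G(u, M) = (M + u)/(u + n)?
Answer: -37432/4607 - 6*√2/4607 ≈ -8.1269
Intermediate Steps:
n = -√2/8 (n = -√(11 - 9)/8 = -√2/8 ≈ -0.17678)
L(E, t) = -9 - E/2 (L(E, t) = -6 + (-6 - E)/2 = -6 + (-3 - E/2) = -9 - E/2)
G(u, M) = (M + u)/(u - √2/8)
G(12, -11)*L(-15, 12) - 8 = (8*(-11 + 12)/(-√2 + 8*12))*(-9 - ½*(-15)) - 8 = (8*1/(-√2 + 96))*(-9 + 15/2) - 8 = (8*1/(96 - √2))*(-3/2) - 8 = (8/(96 - √2))*(-3/2) - 8 = -12/(96 - √2) - 8 = -8 - 12/(96 - √2)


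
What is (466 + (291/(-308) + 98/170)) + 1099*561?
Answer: 16153181257/26180 ≈ 6.1701e+5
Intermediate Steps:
(466 + (291/(-308) + 98/170)) + 1099*561 = (466 + (291*(-1/308) + 98*(1/170))) + 616539 = (466 + (-291/308 + 49/85)) + 616539 = (466 - 9643/26180) + 616539 = 12190237/26180 + 616539 = 16153181257/26180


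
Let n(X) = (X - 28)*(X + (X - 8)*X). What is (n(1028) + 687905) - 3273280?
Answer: 1047002625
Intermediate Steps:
n(X) = (-28 + X)*(X + X*(-8 + X)) (n(X) = (-28 + X)*(X + (-8 + X)*X) = (-28 + X)*(X + X*(-8 + X)))
(n(1028) + 687905) - 3273280 = (1028*(196 + 1028**2 - 35*1028) + 687905) - 3273280 = (1028*(196 + 1056784 - 35980) + 687905) - 3273280 = (1028*1021000 + 687905) - 3273280 = (1049588000 + 687905) - 3273280 = 1050275905 - 3273280 = 1047002625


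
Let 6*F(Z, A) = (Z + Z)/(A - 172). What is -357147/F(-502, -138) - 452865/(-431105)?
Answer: -14318988007632/21641471 ≈ -6.6165e+5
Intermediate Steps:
F(Z, A) = Z/(3*(-172 + A)) (F(Z, A) = ((Z + Z)/(A - 172))/6 = ((2*Z)/(-172 + A))/6 = (2*Z/(-172 + A))/6 = Z/(3*(-172 + A)))
-357147/F(-502, -138) - 452865/(-431105) = -357147/((⅓)*(-502)/(-172 - 138)) - 452865/(-431105) = -357147/((⅓)*(-502)/(-310)) - 452865*(-1/431105) = -357147/((⅓)*(-502)*(-1/310)) + 90573/86221 = -357147/251/465 + 90573/86221 = -357147*465/251 + 90573/86221 = -166073355/251 + 90573/86221 = -14318988007632/21641471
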